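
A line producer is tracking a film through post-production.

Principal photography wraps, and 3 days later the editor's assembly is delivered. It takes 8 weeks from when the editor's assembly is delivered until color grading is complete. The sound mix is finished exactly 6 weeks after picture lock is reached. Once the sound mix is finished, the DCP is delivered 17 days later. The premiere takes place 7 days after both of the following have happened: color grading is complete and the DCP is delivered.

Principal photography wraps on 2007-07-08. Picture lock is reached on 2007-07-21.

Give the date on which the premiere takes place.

Principal photography wraps: Jul 8, 2007.
The editor's assembly is delivered: Jul 8, 2007 + 3 days = Jul 11, 2007.
Color grading is complete: Jul 11, 2007 + 8 weeks = Sep 5, 2007.
Picture lock is reached: Jul 21, 2007.
The sound mix is finished: Jul 21, 2007 + 6 weeks = Sep 1, 2007.
The DCP is delivered: Sep 1, 2007 + 17 days = Sep 18, 2007.
Both prerequisites met — color grading is complete (Sep 5, 2007), the DCP is delivered (Sep 18, 2007); the later is Sep 18, 2007.
The premiere takes place: Sep 18, 2007 + 7 days = Sep 25, 2007.

2007-09-25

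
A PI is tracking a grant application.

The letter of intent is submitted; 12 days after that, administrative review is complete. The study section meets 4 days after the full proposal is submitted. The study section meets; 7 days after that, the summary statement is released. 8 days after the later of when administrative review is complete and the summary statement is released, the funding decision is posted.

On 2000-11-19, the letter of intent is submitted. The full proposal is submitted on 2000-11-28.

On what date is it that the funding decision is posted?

The letter of intent is submitted: Nov 19, 2000.
Administrative review is complete: Nov 19, 2000 + 12 days = Dec 1, 2000.
The full proposal is submitted: Nov 28, 2000.
The study section meets: Nov 28, 2000 + 4 days = Dec 2, 2000.
The summary statement is released: Dec 2, 2000 + 7 days = Dec 9, 2000.
Both prerequisites met — administrative review is complete (Dec 1, 2000), the summary statement is released (Dec 9, 2000); the later is Dec 9, 2000.
The funding decision is posted: Dec 9, 2000 + 8 days = Dec 17, 2000.

2000-12-17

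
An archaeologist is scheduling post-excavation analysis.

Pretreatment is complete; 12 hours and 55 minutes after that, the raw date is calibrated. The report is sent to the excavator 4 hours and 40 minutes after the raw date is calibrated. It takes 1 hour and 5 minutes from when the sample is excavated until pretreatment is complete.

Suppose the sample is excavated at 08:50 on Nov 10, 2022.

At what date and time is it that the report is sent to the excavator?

03:30 on Nov 11, 2022

The sample is excavated: 08:50 Nov 10, 2022.
Pretreatment is complete: 08:50 Nov 10, 2022 + 1h05m = 09:55 Nov 10, 2022.
The raw date is calibrated: 09:55 Nov 10, 2022 + 12h55m = 22:50 Nov 10, 2022.
The report is sent to the excavator: 22:50 Nov 10, 2022 + 4h40m = 03:30 Nov 11, 2022.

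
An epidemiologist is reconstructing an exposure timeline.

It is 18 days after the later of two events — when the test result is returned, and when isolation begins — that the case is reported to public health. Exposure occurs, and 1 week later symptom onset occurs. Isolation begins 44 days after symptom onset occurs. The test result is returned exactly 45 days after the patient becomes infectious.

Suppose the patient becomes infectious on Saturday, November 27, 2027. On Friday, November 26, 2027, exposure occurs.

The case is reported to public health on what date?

Thursday, February 3, 2028

The patient becomes infectious: Nov 27, 2027.
The test result is returned: Nov 27, 2027 + 45 days = Jan 11, 2028.
Exposure occurs: Nov 26, 2027.
Symptom onset occurs: Nov 26, 2027 + 1 week = Dec 3, 2027.
Isolation begins: Dec 3, 2027 + 44 days = Jan 16, 2028.
Both prerequisites met — the test result is returned (Jan 11, 2028), isolation begins (Jan 16, 2028); the later is Jan 16, 2028.
The case is reported to public health: Jan 16, 2028 + 18 days = Feb 3, 2028.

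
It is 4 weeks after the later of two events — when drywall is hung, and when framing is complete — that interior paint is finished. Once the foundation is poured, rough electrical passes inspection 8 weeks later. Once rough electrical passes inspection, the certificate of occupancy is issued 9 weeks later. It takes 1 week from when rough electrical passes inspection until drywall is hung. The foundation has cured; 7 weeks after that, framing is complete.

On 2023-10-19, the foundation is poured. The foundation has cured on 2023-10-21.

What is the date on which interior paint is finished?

2024-01-18

The foundation is poured: Oct 19, 2023.
Rough electrical passes inspection: Oct 19, 2023 + 8 weeks = Dec 14, 2023.
Drywall is hung: Dec 14, 2023 + 1 week = Dec 21, 2023.
The foundation has cured: Oct 21, 2023.
Framing is complete: Oct 21, 2023 + 7 weeks = Dec 9, 2023.
Both prerequisites met — drywall is hung (Dec 21, 2023), framing is complete (Dec 9, 2023); the later is Dec 21, 2023.
Interior paint is finished: Dec 21, 2023 + 4 weeks = Jan 18, 2024.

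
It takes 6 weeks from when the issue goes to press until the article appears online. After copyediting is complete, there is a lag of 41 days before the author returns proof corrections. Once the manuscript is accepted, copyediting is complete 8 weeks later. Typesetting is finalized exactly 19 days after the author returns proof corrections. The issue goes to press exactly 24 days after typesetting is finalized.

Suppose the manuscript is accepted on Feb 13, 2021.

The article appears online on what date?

The manuscript is accepted: Feb 13, 2021.
Copyediting is complete: Feb 13, 2021 + 8 weeks = Apr 10, 2021.
The author returns proof corrections: Apr 10, 2021 + 41 days = May 21, 2021.
Typesetting is finalized: May 21, 2021 + 19 days = Jun 9, 2021.
The issue goes to press: Jun 9, 2021 + 24 days = Jul 3, 2021.
The article appears online: Jul 3, 2021 + 6 weeks = Aug 14, 2021.

Aug 14, 2021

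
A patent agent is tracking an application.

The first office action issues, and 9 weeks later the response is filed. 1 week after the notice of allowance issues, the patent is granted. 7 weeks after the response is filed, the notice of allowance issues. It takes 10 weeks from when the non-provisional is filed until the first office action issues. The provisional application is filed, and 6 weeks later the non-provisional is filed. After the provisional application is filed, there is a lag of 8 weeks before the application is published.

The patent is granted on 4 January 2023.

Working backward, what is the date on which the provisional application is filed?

18 May 2022

The patent is granted: Jan 4, 2023.
The notice of allowance issues: Jan 4, 2023 − 1 week = Dec 28, 2022.
The response is filed: Dec 28, 2022 − 7 weeks = Nov 9, 2022.
The first office action issues: Nov 9, 2022 − 9 weeks = Sep 7, 2022.
The non-provisional is filed: Sep 7, 2022 − 10 weeks = Jun 29, 2022.
The provisional application is filed: Jun 29, 2022 − 6 weeks = May 18, 2022.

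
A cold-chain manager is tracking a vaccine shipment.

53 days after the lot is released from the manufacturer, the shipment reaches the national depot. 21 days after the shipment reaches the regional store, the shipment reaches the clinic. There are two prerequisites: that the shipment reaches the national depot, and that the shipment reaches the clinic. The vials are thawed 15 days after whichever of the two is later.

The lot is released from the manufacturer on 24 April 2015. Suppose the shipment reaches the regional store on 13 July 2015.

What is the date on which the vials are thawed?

18 August 2015

The lot is released from the manufacturer: Apr 24, 2015.
The shipment reaches the national depot: Apr 24, 2015 + 53 days = Jun 16, 2015.
The shipment reaches the regional store: Jul 13, 2015.
The shipment reaches the clinic: Jul 13, 2015 + 21 days = Aug 3, 2015.
Both prerequisites met — the shipment reaches the national depot (Jun 16, 2015), the shipment reaches the clinic (Aug 3, 2015); the later is Aug 3, 2015.
The vials are thawed: Aug 3, 2015 + 15 days = Aug 18, 2015.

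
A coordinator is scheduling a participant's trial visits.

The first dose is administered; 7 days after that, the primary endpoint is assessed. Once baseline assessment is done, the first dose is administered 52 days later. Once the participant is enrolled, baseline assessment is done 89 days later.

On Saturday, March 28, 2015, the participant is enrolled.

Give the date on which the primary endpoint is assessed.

Sunday, August 23, 2015

The participant is enrolled: Mar 28, 2015.
Baseline assessment is done: Mar 28, 2015 + 89 days = Jun 25, 2015.
The first dose is administered: Jun 25, 2015 + 52 days = Aug 16, 2015.
The primary endpoint is assessed: Aug 16, 2015 + 7 days = Aug 23, 2015.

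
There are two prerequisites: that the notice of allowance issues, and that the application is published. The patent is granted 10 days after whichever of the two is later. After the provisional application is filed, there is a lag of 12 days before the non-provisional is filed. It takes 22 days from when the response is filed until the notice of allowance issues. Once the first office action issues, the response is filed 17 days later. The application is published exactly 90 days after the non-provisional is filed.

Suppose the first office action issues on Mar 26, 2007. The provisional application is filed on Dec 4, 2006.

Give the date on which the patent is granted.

May 14, 2007

The first office action issues: Mar 26, 2007.
The response is filed: Mar 26, 2007 + 17 days = Apr 12, 2007.
The notice of allowance issues: Apr 12, 2007 + 22 days = May 4, 2007.
The provisional application is filed: Dec 4, 2006.
The non-provisional is filed: Dec 4, 2006 + 12 days = Dec 16, 2006.
The application is published: Dec 16, 2006 + 90 days = Mar 16, 2007.
Both prerequisites met — the notice of allowance issues (May 4, 2007), the application is published (Mar 16, 2007); the later is May 4, 2007.
The patent is granted: May 4, 2007 + 10 days = May 14, 2007.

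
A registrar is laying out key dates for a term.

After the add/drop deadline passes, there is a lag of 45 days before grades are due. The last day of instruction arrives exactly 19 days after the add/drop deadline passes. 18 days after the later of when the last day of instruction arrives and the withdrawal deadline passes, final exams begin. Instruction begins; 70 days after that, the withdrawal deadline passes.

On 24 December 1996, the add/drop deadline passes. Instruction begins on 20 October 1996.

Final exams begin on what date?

30 January 1997

The add/drop deadline passes: Dec 24, 1996.
The last day of instruction arrives: Dec 24, 1996 + 19 days = Jan 12, 1997.
Instruction begins: Oct 20, 1996.
The withdrawal deadline passes: Oct 20, 1996 + 70 days = Dec 29, 1996.
Both prerequisites met — the last day of instruction arrives (Jan 12, 1997), the withdrawal deadline passes (Dec 29, 1996); the later is Jan 12, 1997.
Final exams begin: Jan 12, 1997 + 18 days = Jan 30, 1997.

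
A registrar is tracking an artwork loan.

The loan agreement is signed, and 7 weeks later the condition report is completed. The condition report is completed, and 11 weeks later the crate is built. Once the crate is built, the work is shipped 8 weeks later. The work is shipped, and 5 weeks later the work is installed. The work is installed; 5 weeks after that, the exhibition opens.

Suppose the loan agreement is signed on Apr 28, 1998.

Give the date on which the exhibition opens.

The loan agreement is signed: Apr 28, 1998.
The condition report is completed: Apr 28, 1998 + 7 weeks = Jun 16, 1998.
The crate is built: Jun 16, 1998 + 11 weeks = Sep 1, 1998.
The work is shipped: Sep 1, 1998 + 8 weeks = Oct 27, 1998.
The work is installed: Oct 27, 1998 + 5 weeks = Dec 1, 1998.
The exhibition opens: Dec 1, 1998 + 5 weeks = Jan 5, 1999.

Jan 5, 1999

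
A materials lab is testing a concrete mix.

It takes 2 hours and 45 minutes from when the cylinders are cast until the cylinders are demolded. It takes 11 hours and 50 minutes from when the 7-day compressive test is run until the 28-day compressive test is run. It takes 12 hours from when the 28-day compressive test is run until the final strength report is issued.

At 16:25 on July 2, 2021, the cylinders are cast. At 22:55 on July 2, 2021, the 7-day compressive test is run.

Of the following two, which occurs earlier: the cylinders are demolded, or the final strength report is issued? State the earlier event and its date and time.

The cylinders are cast: 16:25 Jul 2, 2021.
The cylinders are demolded: 16:25 Jul 2, 2021 + 2h45m = 19:10 Jul 2, 2021.
The 7-day compressive test is run: 22:55 Jul 2, 2021.
The 28-day compressive test is run: 22:55 Jul 2, 2021 + 11h50m = 10:45 Jul 3, 2021.
The final strength report is issued: 10:45 Jul 3, 2021 + 12h = 22:45 Jul 3, 2021.
Comparing: the cylinders are demolded at 19:10 Jul 2, 2021 vs the final strength report is issued at 22:45 Jul 3, 2021. Earlier: the cylinders are demolded.

The cylinders are demolded — 19:10 on July 2, 2021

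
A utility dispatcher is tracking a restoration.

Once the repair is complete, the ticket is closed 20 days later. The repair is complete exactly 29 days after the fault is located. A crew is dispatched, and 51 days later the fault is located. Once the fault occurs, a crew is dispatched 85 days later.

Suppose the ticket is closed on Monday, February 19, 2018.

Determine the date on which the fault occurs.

Friday, August 18, 2017

The ticket is closed: Feb 19, 2018.
The repair is complete: Feb 19, 2018 − 20 days = Jan 30, 2018.
The fault is located: Jan 30, 2018 − 29 days = Jan 1, 2018.
A crew is dispatched: Jan 1, 2018 − 51 days = Nov 11, 2017.
The fault occurs: Nov 11, 2017 − 85 days = Aug 18, 2017.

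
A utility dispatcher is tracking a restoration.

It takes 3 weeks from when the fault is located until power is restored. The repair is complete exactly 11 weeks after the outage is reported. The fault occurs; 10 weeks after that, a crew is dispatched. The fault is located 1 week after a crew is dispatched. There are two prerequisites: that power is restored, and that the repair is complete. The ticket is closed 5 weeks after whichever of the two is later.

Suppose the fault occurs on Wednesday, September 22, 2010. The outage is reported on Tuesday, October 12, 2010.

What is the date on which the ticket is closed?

Wednesday, February 2, 2011

The fault occurs: Sep 22, 2010.
A crew is dispatched: Sep 22, 2010 + 10 weeks = Dec 1, 2010.
The fault is located: Dec 1, 2010 + 1 week = Dec 8, 2010.
Power is restored: Dec 8, 2010 + 3 weeks = Dec 29, 2010.
The outage is reported: Oct 12, 2010.
The repair is complete: Oct 12, 2010 + 11 weeks = Dec 28, 2010.
Both prerequisites met — power is restored (Dec 29, 2010), the repair is complete (Dec 28, 2010); the later is Dec 29, 2010.
The ticket is closed: Dec 29, 2010 + 5 weeks = Feb 2, 2011.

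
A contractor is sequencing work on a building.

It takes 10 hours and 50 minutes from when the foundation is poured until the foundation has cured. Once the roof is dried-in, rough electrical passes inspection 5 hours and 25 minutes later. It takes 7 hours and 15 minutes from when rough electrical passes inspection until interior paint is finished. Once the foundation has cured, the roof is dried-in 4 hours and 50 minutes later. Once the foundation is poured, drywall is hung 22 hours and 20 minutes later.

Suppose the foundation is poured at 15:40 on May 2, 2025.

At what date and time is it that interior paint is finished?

The foundation is poured: 15:40 May 2, 2025.
The foundation has cured: 15:40 May 2, 2025 + 10h50m = 02:30 May 3, 2025.
The roof is dried-in: 02:30 May 3, 2025 + 4h50m = 07:20 May 3, 2025.
Rough electrical passes inspection: 07:20 May 3, 2025 + 5h25m = 12:45 May 3, 2025.
Interior paint is finished: 12:45 May 3, 2025 + 7h15m = 20:00 May 3, 2025.

20:00 on May 3, 2025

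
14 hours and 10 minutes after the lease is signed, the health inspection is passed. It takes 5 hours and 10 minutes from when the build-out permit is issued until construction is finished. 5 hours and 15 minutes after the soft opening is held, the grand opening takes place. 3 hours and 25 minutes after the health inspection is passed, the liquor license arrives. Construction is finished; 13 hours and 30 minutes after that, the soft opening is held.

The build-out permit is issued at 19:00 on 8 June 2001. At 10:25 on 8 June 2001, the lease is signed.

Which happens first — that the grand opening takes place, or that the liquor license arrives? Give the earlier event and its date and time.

The liquor license arrives — 04:00 on 9 June 2001

The build-out permit is issued: 19:00 Jun 8, 2001.
Construction is finished: 19:00 Jun 8, 2001 + 5h10m = 00:10 Jun 9, 2001.
The soft opening is held: 00:10 Jun 9, 2001 + 13h30m = 13:40 Jun 9, 2001.
The grand opening takes place: 13:40 Jun 9, 2001 + 5h15m = 18:55 Jun 9, 2001.
The lease is signed: 10:25 Jun 8, 2001.
The health inspection is passed: 10:25 Jun 8, 2001 + 14h10m = 00:35 Jun 9, 2001.
The liquor license arrives: 00:35 Jun 9, 2001 + 3h25m = 04:00 Jun 9, 2001.
Comparing: the grand opening takes place at 18:55 Jun 9, 2001 vs the liquor license arrives at 04:00 Jun 9, 2001. Earlier: the liquor license arrives.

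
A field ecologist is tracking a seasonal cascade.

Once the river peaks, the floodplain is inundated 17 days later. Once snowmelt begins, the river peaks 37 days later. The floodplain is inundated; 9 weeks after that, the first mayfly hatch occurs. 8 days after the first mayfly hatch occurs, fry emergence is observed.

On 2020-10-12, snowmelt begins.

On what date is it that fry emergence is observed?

2021-02-14

Snowmelt begins: Oct 12, 2020.
The river peaks: Oct 12, 2020 + 37 days = Nov 18, 2020.
The floodplain is inundated: Nov 18, 2020 + 17 days = Dec 5, 2020.
The first mayfly hatch occurs: Dec 5, 2020 + 9 weeks = Feb 6, 2021.
Fry emergence is observed: Feb 6, 2021 + 8 days = Feb 14, 2021.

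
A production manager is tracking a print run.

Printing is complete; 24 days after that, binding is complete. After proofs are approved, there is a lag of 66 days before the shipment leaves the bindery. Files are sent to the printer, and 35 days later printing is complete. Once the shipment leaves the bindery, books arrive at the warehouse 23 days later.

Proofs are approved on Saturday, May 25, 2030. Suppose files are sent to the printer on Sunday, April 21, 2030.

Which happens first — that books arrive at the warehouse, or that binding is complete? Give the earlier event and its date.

Binding is complete — Wednesday, June 19, 2030

Proofs are approved: May 25, 2030.
The shipment leaves the bindery: May 25, 2030 + 66 days = Jul 30, 2030.
Books arrive at the warehouse: Jul 30, 2030 + 23 days = Aug 22, 2030.
Files are sent to the printer: Apr 21, 2030.
Printing is complete: Apr 21, 2030 + 35 days = May 26, 2030.
Binding is complete: May 26, 2030 + 24 days = Jun 19, 2030.
Comparing: books arrive at the warehouse on Aug 22, 2030 vs binding is complete on Jun 19, 2030. Earlier: binding is complete.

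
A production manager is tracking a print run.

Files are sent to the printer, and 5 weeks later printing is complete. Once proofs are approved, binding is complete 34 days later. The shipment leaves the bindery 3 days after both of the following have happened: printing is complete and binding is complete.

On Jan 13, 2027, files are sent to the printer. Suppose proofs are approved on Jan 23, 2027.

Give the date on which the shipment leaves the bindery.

Files are sent to the printer: Jan 13, 2027.
Printing is complete: Jan 13, 2027 + 5 weeks = Feb 17, 2027.
Proofs are approved: Jan 23, 2027.
Binding is complete: Jan 23, 2027 + 34 days = Feb 26, 2027.
Both prerequisites met — printing is complete (Feb 17, 2027), binding is complete (Feb 26, 2027); the later is Feb 26, 2027.
The shipment leaves the bindery: Feb 26, 2027 + 3 days = Mar 1, 2027.

Mar 1, 2027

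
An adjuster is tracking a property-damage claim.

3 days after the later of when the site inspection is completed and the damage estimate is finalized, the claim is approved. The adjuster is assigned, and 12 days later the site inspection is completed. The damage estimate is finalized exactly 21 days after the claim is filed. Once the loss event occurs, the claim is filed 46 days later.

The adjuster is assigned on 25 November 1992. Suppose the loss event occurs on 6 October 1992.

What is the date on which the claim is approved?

The adjuster is assigned: Nov 25, 1992.
The site inspection is completed: Nov 25, 1992 + 12 days = Dec 7, 1992.
The loss event occurs: Oct 6, 1992.
The claim is filed: Oct 6, 1992 + 46 days = Nov 21, 1992.
The damage estimate is finalized: Nov 21, 1992 + 21 days = Dec 12, 1992.
Both prerequisites met — the site inspection is completed (Dec 7, 1992), the damage estimate is finalized (Dec 12, 1992); the later is Dec 12, 1992.
The claim is approved: Dec 12, 1992 + 3 days = Dec 15, 1992.

15 December 1992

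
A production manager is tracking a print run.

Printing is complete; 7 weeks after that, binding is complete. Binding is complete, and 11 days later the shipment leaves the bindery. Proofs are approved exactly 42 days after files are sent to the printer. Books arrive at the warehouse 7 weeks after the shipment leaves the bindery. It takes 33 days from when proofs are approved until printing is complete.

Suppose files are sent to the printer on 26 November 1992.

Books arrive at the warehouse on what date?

29 May 1993

Files are sent to the printer: Nov 26, 1992.
Proofs are approved: Nov 26, 1992 + 42 days = Jan 7, 1993.
Printing is complete: Jan 7, 1993 + 33 days = Feb 9, 1993.
Binding is complete: Feb 9, 1993 + 7 weeks = Mar 30, 1993.
The shipment leaves the bindery: Mar 30, 1993 + 11 days = Apr 10, 1993.
Books arrive at the warehouse: Apr 10, 1993 + 7 weeks = May 29, 1993.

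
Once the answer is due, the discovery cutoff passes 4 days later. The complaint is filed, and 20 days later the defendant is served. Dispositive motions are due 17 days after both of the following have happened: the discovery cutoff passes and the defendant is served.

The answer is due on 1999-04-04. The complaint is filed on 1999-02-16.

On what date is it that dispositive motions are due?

1999-04-25

The answer is due: Apr 4, 1999.
The discovery cutoff passes: Apr 4, 1999 + 4 days = Apr 8, 1999.
The complaint is filed: Feb 16, 1999.
The defendant is served: Feb 16, 1999 + 20 days = Mar 8, 1999.
Both prerequisites met — the discovery cutoff passes (Apr 8, 1999), the defendant is served (Mar 8, 1999); the later is Apr 8, 1999.
Dispositive motions are due: Apr 8, 1999 + 17 days = Apr 25, 1999.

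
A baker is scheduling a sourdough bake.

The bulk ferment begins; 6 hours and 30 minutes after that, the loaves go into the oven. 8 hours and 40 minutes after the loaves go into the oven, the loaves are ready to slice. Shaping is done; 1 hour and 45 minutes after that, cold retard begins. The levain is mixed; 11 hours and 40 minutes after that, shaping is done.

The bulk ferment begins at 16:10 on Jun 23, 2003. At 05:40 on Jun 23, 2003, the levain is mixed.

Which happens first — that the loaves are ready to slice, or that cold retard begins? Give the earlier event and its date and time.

The bulk ferment begins: 16:10 Jun 23, 2003.
The loaves go into the oven: 16:10 Jun 23, 2003 + 6h30m = 22:40 Jun 23, 2003.
The loaves are ready to slice: 22:40 Jun 23, 2003 + 8h40m = 07:20 Jun 24, 2003.
The levain is mixed: 05:40 Jun 23, 2003.
Shaping is done: 05:40 Jun 23, 2003 + 11h40m = 17:20 Jun 23, 2003.
Cold retard begins: 17:20 Jun 23, 2003 + 1h45m = 19:05 Jun 23, 2003.
Comparing: the loaves are ready to slice at 07:20 Jun 24, 2003 vs cold retard begins at 19:05 Jun 23, 2003. Earlier: cold retard begins.

Cold retard begins — 19:05 on Jun 23, 2003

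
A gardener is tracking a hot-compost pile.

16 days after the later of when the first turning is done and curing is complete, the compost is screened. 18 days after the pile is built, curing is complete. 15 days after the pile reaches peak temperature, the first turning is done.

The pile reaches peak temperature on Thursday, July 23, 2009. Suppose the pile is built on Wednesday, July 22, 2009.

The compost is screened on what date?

Tuesday, August 25, 2009

The pile reaches peak temperature: Jul 23, 2009.
The first turning is done: Jul 23, 2009 + 15 days = Aug 7, 2009.
The pile is built: Jul 22, 2009.
Curing is complete: Jul 22, 2009 + 18 days = Aug 9, 2009.
Both prerequisites met — the first turning is done (Aug 7, 2009), curing is complete (Aug 9, 2009); the later is Aug 9, 2009.
The compost is screened: Aug 9, 2009 + 16 days = Aug 25, 2009.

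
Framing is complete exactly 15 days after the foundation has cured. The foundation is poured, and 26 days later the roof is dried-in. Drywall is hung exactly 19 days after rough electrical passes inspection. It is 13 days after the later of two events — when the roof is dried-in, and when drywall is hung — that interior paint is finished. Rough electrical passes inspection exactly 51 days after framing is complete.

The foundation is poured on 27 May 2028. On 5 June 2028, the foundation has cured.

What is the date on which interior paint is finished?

The foundation is poured: May 27, 2028.
The roof is dried-in: May 27, 2028 + 26 days = Jun 22, 2028.
The foundation has cured: Jun 5, 2028.
Framing is complete: Jun 5, 2028 + 15 days = Jun 20, 2028.
Rough electrical passes inspection: Jun 20, 2028 + 51 days = Aug 10, 2028.
Drywall is hung: Aug 10, 2028 + 19 days = Aug 29, 2028.
Both prerequisites met — the roof is dried-in (Jun 22, 2028), drywall is hung (Aug 29, 2028); the later is Aug 29, 2028.
Interior paint is finished: Aug 29, 2028 + 13 days = Sep 11, 2028.

11 September 2028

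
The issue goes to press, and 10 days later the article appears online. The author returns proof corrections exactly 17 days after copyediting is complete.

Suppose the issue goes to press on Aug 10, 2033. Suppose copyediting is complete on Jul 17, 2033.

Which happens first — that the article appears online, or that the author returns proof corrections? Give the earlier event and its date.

The issue goes to press: Aug 10, 2033.
The article appears online: Aug 10, 2033 + 10 days = Aug 20, 2033.
Copyediting is complete: Jul 17, 2033.
The author returns proof corrections: Jul 17, 2033 + 17 days = Aug 3, 2033.
Comparing: the article appears online on Aug 20, 2033 vs the author returns proof corrections on Aug 3, 2033. Earlier: the author returns proof corrections.

The author returns proof corrections — Aug 3, 2033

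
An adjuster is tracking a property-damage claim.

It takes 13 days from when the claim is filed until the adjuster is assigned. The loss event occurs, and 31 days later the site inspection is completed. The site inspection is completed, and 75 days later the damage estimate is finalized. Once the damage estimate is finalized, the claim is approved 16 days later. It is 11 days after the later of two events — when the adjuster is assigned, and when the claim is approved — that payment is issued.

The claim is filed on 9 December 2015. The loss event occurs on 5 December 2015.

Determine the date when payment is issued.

The claim is filed: Dec 9, 2015.
The adjuster is assigned: Dec 9, 2015 + 13 days = Dec 22, 2015.
The loss event occurs: Dec 5, 2015.
The site inspection is completed: Dec 5, 2015 + 31 days = Jan 5, 2016.
The damage estimate is finalized: Jan 5, 2016 + 75 days = Mar 20, 2016.
The claim is approved: Mar 20, 2016 + 16 days = Apr 5, 2016.
Both prerequisites met — the adjuster is assigned (Dec 22, 2015), the claim is approved (Apr 5, 2016); the later is Apr 5, 2016.
Payment is issued: Apr 5, 2016 + 11 days = Apr 16, 2016.

16 April 2016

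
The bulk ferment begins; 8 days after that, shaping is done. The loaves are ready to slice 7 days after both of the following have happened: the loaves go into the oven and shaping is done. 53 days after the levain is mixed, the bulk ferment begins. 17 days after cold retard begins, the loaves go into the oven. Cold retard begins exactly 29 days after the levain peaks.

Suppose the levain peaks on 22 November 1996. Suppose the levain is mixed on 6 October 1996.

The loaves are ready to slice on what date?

14 January 1997

The levain peaks: Nov 22, 1996.
Cold retard begins: Nov 22, 1996 + 29 days = Dec 21, 1996.
The loaves go into the oven: Dec 21, 1996 + 17 days = Jan 7, 1997.
The levain is mixed: Oct 6, 1996.
The bulk ferment begins: Oct 6, 1996 + 53 days = Nov 28, 1996.
Shaping is done: Nov 28, 1996 + 8 days = Dec 6, 1996.
Both prerequisites met — the loaves go into the oven (Jan 7, 1997), shaping is done (Dec 6, 1996); the later is Jan 7, 1997.
The loaves are ready to slice: Jan 7, 1997 + 7 days = Jan 14, 1997.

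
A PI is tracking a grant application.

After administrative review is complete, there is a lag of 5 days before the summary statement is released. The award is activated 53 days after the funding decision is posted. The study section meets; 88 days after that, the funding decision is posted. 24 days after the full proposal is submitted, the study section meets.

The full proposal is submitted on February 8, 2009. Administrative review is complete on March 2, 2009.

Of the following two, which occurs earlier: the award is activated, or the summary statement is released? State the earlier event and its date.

The summary statement is released — March 7, 2009

The full proposal is submitted: Feb 8, 2009.
The study section meets: Feb 8, 2009 + 24 days = Mar 4, 2009.
The funding decision is posted: Mar 4, 2009 + 88 days = May 31, 2009.
The award is activated: May 31, 2009 + 53 days = Jul 23, 2009.
Administrative review is complete: Mar 2, 2009.
The summary statement is released: Mar 2, 2009 + 5 days = Mar 7, 2009.
Comparing: the award is activated on Jul 23, 2009 vs the summary statement is released on Mar 7, 2009. Earlier: the summary statement is released.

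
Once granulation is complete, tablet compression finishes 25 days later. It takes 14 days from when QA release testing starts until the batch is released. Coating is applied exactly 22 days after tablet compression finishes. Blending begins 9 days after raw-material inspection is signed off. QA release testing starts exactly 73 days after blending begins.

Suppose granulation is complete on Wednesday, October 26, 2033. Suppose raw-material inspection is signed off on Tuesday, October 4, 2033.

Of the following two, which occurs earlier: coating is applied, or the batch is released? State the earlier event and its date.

Coating is applied — Monday, December 12, 2033

Granulation is complete: Oct 26, 2033.
Tablet compression finishes: Oct 26, 2033 + 25 days = Nov 20, 2033.
Coating is applied: Nov 20, 2033 + 22 days = Dec 12, 2033.
Raw-material inspection is signed off: Oct 4, 2033.
Blending begins: Oct 4, 2033 + 9 days = Oct 13, 2033.
QA release testing starts: Oct 13, 2033 + 73 days = Dec 25, 2033.
The batch is released: Dec 25, 2033 + 14 days = Jan 8, 2034.
Comparing: coating is applied on Dec 12, 2033 vs the batch is released on Jan 8, 2034. Earlier: coating is applied.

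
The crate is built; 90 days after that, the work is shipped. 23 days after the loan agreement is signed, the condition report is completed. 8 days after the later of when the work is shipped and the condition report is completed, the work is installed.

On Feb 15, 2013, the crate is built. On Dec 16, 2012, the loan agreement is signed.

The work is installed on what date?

May 24, 2013

The crate is built: Feb 15, 2013.
The work is shipped: Feb 15, 2013 + 90 days = May 16, 2013.
The loan agreement is signed: Dec 16, 2012.
The condition report is completed: Dec 16, 2012 + 23 days = Jan 8, 2013.
Both prerequisites met — the work is shipped (May 16, 2013), the condition report is completed (Jan 8, 2013); the later is May 16, 2013.
The work is installed: May 16, 2013 + 8 days = May 24, 2013.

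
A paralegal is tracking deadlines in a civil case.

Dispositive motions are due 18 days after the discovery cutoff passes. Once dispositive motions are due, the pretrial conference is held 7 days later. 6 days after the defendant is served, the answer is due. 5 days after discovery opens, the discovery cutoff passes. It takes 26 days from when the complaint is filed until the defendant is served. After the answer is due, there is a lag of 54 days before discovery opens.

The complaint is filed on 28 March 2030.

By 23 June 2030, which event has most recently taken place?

The complaint is filed: Mar 28, 2030.
The defendant is served: Mar 28, 2030 + 26 days = Apr 23, 2030.
The answer is due: Apr 23, 2030 + 6 days = Apr 29, 2030.
Discovery opens: Apr 29, 2030 + 54 days = Jun 22, 2030.
The discovery cutoff passes: Jun 22, 2030 + 5 days = Jun 27, 2030.
Dispositive motions are due: Jun 27, 2030 + 18 days = Jul 15, 2030.
The pretrial conference is held: Jul 15, 2030 + 7 days = Jul 22, 2030.
Jun 23, 2030 falls between when discovery opens (Jun 22, 2030) and when the discovery cutoff passes (Jun 27, 2030).

Discovery opens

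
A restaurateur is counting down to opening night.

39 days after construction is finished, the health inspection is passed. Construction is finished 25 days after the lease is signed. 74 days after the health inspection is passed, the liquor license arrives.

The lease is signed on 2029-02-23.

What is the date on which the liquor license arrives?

The lease is signed: Feb 23, 2029.
Construction is finished: Feb 23, 2029 + 25 days = Mar 20, 2029.
The health inspection is passed: Mar 20, 2029 + 39 days = Apr 28, 2029.
The liquor license arrives: Apr 28, 2029 + 74 days = Jul 11, 2029.

2029-07-11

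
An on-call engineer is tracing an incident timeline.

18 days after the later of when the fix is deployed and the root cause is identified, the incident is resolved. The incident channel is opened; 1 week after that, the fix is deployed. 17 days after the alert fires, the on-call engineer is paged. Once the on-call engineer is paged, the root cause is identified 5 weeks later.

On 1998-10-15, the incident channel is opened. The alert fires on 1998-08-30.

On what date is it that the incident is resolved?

1998-11-09

The incident channel is opened: Oct 15, 1998.
The fix is deployed: Oct 15, 1998 + 1 week = Oct 22, 1998.
The alert fires: Aug 30, 1998.
The on-call engineer is paged: Aug 30, 1998 + 17 days = Sep 16, 1998.
The root cause is identified: Sep 16, 1998 + 5 weeks = Oct 21, 1998.
Both prerequisites met — the fix is deployed (Oct 22, 1998), the root cause is identified (Oct 21, 1998); the later is Oct 22, 1998.
The incident is resolved: Oct 22, 1998 + 18 days = Nov 9, 1998.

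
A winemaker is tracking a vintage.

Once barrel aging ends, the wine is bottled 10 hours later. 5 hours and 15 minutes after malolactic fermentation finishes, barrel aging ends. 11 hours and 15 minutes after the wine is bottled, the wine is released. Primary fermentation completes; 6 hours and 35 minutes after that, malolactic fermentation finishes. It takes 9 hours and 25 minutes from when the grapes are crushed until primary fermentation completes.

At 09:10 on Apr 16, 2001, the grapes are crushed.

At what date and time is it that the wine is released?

The grapes are crushed: 09:10 Apr 16, 2001.
Primary fermentation completes: 09:10 Apr 16, 2001 + 9h25m = 18:35 Apr 16, 2001.
Malolactic fermentation finishes: 18:35 Apr 16, 2001 + 6h35m = 01:10 Apr 17, 2001.
Barrel aging ends: 01:10 Apr 17, 2001 + 5h15m = 06:25 Apr 17, 2001.
The wine is bottled: 06:25 Apr 17, 2001 + 10h = 16:25 Apr 17, 2001.
The wine is released: 16:25 Apr 17, 2001 + 11h15m = 03:40 Apr 18, 2001.

03:40 on Apr 18, 2001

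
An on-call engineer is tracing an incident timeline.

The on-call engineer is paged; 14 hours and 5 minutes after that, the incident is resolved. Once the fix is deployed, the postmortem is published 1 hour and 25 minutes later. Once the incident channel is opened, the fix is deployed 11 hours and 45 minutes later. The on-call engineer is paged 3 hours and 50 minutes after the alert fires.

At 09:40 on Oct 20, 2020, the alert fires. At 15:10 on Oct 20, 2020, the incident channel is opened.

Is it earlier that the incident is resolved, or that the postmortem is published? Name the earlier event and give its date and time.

The incident is resolved — 03:35 on Oct 21, 2020

The alert fires: 09:40 Oct 20, 2020.
The on-call engineer is paged: 09:40 Oct 20, 2020 + 3h50m = 13:30 Oct 20, 2020.
The incident is resolved: 13:30 Oct 20, 2020 + 14h05m = 03:35 Oct 21, 2020.
The incident channel is opened: 15:10 Oct 20, 2020.
The fix is deployed: 15:10 Oct 20, 2020 + 11h45m = 02:55 Oct 21, 2020.
The postmortem is published: 02:55 Oct 21, 2020 + 1h25m = 04:20 Oct 21, 2020.
Comparing: the incident is resolved at 03:35 Oct 21, 2020 vs the postmortem is published at 04:20 Oct 21, 2020. Earlier: the incident is resolved.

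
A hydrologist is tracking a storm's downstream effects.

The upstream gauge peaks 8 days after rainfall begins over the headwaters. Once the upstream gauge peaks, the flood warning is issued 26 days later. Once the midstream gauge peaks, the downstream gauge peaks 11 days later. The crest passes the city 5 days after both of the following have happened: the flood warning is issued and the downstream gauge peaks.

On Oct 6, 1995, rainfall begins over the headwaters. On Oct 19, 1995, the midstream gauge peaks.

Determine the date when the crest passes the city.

Rainfall begins over the headwaters: Oct 6, 1995.
The upstream gauge peaks: Oct 6, 1995 + 8 days = Oct 14, 1995.
The flood warning is issued: Oct 14, 1995 + 26 days = Nov 9, 1995.
The midstream gauge peaks: Oct 19, 1995.
The downstream gauge peaks: Oct 19, 1995 + 11 days = Oct 30, 1995.
Both prerequisites met — the flood warning is issued (Nov 9, 1995), the downstream gauge peaks (Oct 30, 1995); the later is Nov 9, 1995.
The crest passes the city: Nov 9, 1995 + 5 days = Nov 14, 1995.

Nov 14, 1995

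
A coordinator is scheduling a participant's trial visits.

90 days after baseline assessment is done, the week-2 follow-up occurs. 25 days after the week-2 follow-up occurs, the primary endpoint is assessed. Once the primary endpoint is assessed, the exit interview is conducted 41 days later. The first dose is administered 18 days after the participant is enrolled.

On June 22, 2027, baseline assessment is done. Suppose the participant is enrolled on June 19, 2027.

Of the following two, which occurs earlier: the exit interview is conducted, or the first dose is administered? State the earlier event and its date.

Baseline assessment is done: Jun 22, 2027.
The week-2 follow-up occurs: Jun 22, 2027 + 90 days = Sep 20, 2027.
The primary endpoint is assessed: Sep 20, 2027 + 25 days = Oct 15, 2027.
The exit interview is conducted: Oct 15, 2027 + 41 days = Nov 25, 2027.
The participant is enrolled: Jun 19, 2027.
The first dose is administered: Jun 19, 2027 + 18 days = Jul 7, 2027.
Comparing: the exit interview is conducted on Nov 25, 2027 vs the first dose is administered on Jul 7, 2027. Earlier: the first dose is administered.

The first dose is administered — July 7, 2027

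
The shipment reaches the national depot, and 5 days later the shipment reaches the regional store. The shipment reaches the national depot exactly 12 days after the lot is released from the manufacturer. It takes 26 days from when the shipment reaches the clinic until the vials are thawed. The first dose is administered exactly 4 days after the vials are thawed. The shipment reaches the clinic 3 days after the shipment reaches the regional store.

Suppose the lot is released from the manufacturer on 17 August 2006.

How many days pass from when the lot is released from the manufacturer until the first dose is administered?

Causal path: the lot is released from the manufacturer → the shipment reaches the national depot → the shipment reaches the regional store → the shipment reaches the clinic → the vials are thawed → the first dose is administered.
Total delay along the path: 12 + 5 + 3 + 26 + 4 = 50 days.

50 days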